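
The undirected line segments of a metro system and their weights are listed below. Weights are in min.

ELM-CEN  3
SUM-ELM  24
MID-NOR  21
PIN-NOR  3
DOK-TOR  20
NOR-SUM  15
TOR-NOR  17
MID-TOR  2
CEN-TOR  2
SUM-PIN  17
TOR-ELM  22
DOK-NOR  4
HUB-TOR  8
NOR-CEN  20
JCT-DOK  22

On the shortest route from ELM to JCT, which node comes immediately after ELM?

Compare a few routes:
ELM–CEN–NOR–DOK–JCT: 3+20+4+22 = 49
ELM–CEN–TOR–NOR–DOK–JCT: 3+2+17+4+22 = 48
ELM–CEN–TOR–DOK–JCT: 3+2+20+22 = 47
Cheapest is ELM–CEN–TOR–DOK–JCT at 47 min.
So from ELM the first move is to CEN.

CEN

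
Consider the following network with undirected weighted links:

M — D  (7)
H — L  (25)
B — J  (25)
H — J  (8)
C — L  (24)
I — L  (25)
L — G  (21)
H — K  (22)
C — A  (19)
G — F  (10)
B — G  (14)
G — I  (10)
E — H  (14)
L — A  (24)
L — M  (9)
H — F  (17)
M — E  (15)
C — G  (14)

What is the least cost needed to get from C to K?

63

Running Dijkstra from C:
C: 0
G: 14  (via C)
A: 19  (via C)
F: 24  (via G)
I: 24  (via G)
L: 24  (via C)
B: 28  (via G)
M: 33  (via L)
D: 40  (via M)
H: 41  (via F)
E: 48  (via M)
J: 49  (via H)
K: 63  (via H)
Shortest route: C → G → F → H → K = 63.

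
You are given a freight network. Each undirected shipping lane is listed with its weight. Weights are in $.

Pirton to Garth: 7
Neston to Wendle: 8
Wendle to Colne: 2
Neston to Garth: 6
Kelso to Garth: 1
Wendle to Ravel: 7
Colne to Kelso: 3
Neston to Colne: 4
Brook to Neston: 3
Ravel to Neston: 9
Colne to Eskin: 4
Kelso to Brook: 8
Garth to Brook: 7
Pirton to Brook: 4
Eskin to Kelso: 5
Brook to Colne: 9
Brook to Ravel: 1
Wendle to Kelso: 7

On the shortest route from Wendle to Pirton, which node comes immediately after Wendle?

Enumerating some paths:
Wendle–Colne–Kelso–Garth–Pirton: 2+3+1+7 = 13
Wendle–Colne–Neston–Brook–Pirton: 2+4+3+4 = 13
Wendle–Ravel–Brook–Pirton: 7+1+4 = 12
Cheapest is Wendle–Ravel–Brook–Pirton at $12.
So from Wendle the first move is to Ravel.

Ravel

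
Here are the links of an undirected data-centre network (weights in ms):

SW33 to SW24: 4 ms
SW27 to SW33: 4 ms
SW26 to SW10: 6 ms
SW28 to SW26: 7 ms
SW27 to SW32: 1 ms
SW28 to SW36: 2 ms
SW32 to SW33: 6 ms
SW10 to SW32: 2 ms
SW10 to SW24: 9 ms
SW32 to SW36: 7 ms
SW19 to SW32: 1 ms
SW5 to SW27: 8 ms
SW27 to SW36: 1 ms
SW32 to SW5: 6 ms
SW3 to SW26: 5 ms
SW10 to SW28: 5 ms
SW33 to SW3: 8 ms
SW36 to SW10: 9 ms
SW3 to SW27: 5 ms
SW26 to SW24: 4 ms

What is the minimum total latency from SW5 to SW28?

10 ms

Compare a few routes:
SW5 → SW27 → SW36 → SW28: 8+1+2 = 11
SW5 → SW32 → SW27 → SW36 → SW28: 6+1+1+2 = 10
The minimum is 10 ms via SW5 → SW32 → SW27 → SW36 → SW28.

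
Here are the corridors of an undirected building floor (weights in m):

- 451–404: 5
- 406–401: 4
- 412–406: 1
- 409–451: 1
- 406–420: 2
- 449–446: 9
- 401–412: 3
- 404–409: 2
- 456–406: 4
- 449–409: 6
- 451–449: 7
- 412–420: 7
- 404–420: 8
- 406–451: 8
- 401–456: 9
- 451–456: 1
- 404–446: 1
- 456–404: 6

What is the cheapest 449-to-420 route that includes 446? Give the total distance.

Best 449 to 446: 449 → 446 costing 9
Shortest 446→420: 446 → 404 → 420 = 9
Total via 446: 9 + 9 = 18 m.

18 m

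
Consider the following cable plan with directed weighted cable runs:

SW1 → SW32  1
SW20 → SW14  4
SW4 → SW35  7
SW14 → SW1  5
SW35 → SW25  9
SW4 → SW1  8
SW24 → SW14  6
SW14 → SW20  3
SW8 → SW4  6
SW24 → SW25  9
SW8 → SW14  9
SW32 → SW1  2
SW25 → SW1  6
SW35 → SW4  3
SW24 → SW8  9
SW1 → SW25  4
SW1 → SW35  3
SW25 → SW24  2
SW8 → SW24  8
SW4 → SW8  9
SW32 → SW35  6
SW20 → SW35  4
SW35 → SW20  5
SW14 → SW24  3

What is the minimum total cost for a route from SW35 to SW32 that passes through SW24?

23

Shortest SW35→SW24: SW35–SW25–SW24 = 11
Best SW24 to SW32: SW24–SW14–SW1–SW32 costing 12
Total via SW24: 11 + 12 = 23.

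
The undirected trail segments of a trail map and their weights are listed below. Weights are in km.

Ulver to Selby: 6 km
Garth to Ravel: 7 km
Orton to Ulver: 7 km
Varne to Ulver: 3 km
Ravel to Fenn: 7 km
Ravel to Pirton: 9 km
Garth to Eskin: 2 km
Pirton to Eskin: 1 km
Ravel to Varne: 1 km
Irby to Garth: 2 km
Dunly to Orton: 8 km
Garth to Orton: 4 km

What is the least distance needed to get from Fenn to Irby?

Settle nodes by increasing distance from Fenn:
Fenn: 0
Ravel: 7  (via Fenn)
Varne: 8  (via Ravel)
Ulver: 11  (via Varne)
Garth: 14  (via Ravel)
Pirton: 16  (via Ravel)
Eskin: 16  (via Garth)
Irby: 16  (via Garth)
Shortest route: Fenn → Ravel → Garth → Irby = 16 km.

16 km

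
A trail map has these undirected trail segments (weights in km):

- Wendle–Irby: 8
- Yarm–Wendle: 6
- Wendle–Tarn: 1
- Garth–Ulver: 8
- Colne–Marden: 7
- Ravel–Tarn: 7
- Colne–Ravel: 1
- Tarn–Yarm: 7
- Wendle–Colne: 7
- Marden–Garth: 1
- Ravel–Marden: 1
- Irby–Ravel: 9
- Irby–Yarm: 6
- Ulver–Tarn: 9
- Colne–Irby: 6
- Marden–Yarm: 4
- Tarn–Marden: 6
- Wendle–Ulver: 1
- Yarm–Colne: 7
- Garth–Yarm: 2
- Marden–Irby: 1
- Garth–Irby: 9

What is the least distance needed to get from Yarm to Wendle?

6 km

Settle nodes by increasing distance from Yarm:
Yarm: 0
Garth: 2  (via Yarm)
Marden: 3  (via Garth)
Ravel: 4  (via Marden)
Irby: 4  (via Marden)
Colne: 5  (via Ravel)
Wendle: 6  (via Yarm)
Shortest route: Yarm–Wendle = 6 km.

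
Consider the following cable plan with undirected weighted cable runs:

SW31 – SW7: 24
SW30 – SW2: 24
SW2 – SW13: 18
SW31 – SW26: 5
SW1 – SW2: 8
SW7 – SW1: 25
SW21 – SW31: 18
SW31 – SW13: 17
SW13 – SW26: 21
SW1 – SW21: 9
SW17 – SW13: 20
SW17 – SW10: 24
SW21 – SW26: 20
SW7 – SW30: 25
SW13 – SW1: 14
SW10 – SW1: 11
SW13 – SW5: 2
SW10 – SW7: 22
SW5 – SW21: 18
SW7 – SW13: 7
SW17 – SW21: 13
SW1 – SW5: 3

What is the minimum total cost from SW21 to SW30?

Enumerating some paths:
SW21 - SW1 - SW5 - SW13 - SW7 - SW30: 9+3+2+7+25 = 46
SW21 - SW1 - SW2 - SW30: 9+8+24 = 41
SW21 - SW5 - SW13 - SW7 - SW30: 18+2+7+25 = 52
SW21 - SW5 - SW1 - SW2 - SW30: 18+3+8+24 = 53
Cheapest is SW21 - SW1 - SW2 - SW30 at 41.

41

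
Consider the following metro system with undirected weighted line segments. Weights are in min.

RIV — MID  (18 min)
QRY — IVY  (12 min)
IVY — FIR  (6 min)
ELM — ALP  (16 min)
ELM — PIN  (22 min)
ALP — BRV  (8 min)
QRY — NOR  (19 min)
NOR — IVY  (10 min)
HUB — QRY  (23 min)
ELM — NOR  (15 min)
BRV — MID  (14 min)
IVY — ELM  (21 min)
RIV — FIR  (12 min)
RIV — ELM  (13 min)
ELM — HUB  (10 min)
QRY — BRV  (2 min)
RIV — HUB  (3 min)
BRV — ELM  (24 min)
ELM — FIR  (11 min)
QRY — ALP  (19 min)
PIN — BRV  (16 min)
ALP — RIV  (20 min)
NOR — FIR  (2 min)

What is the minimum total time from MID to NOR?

Compare a few routes:
MID–BRV–QRY–IVY–FIR–NOR: 14+2+12+6+2 = 36
MID–RIV–FIR–NOR: 18+12+2 = 32
MID–BRV–QRY–NOR: 14+2+19 = 35
Cheapest is MID–RIV–FIR–NOR at 32 min.

32 min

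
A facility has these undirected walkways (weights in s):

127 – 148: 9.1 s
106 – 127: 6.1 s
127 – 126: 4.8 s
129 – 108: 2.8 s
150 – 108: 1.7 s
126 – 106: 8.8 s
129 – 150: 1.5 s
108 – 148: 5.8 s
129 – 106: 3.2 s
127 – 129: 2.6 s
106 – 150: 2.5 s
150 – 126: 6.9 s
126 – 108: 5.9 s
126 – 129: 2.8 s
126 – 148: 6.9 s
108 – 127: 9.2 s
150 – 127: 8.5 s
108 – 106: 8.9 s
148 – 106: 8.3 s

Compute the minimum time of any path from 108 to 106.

Settle nodes by increasing distance from 108:
108: 0
150: 1.7  (via 108)
129: 2.8  (via 108)
106: 4.2  (via 150)
Shortest route: 108 → 150 → 106 = 4.2 s.

4.2 s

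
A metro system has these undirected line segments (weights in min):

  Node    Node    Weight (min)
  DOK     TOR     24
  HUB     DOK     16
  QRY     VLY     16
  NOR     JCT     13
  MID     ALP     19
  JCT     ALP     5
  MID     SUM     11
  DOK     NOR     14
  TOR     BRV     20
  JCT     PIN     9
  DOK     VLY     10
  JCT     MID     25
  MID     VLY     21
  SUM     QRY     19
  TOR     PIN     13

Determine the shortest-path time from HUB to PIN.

52 min

Enumerating some paths:
HUB–DOK–TOR–PIN: 16+24+13 = 53
HUB–DOK–NOR–JCT–PIN: 16+14+13+9 = 52
Cheapest is HUB–DOK–NOR–JCT–PIN at 52 min.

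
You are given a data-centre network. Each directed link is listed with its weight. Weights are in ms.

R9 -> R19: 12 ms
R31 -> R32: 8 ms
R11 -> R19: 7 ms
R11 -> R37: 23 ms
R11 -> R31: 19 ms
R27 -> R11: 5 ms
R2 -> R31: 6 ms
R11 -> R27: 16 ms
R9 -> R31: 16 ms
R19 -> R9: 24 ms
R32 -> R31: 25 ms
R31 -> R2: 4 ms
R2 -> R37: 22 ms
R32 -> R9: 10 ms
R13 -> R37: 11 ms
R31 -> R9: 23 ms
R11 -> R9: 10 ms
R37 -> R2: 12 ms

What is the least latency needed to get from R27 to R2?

Settle nodes by increasing distance from R27:
R27: 0
R11: 5  (via R27)
R19: 12  (via R11)
R9: 15  (via R11)
R31: 24  (via R11)
R2: 28  (via R31)
Shortest route: R27 → R11 → R31 → R2 = 28 ms.

28 ms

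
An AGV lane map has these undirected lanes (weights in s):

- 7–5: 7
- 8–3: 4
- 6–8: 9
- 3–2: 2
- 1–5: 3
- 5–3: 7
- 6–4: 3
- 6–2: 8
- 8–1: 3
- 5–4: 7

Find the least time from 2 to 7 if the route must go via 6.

Shortest 2→6: 2 → 6 = 8
Best 6 to 7: 6 → 4 → 5 → 7 costing 17
Total via 6: 8 + 17 = 25 s.

25 s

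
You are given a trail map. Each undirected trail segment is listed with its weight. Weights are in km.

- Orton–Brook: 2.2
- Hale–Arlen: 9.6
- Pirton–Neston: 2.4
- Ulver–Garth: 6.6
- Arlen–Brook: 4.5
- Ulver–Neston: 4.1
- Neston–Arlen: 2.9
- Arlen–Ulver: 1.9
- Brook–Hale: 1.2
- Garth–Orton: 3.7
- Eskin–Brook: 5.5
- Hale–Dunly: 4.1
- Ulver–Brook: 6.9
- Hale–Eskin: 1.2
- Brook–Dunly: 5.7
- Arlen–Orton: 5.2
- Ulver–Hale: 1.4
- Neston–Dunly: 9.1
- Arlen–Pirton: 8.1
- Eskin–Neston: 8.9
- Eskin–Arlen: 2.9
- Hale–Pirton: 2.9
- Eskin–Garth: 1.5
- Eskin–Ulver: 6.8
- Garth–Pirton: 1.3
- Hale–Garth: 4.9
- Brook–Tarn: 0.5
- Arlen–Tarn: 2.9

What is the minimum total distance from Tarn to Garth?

4.4 km

Running Dijkstra from Tarn:
Tarn: 0
Brook: 0.5  (via Tarn)
Hale: 1.7  (via Brook)
Orton: 2.7  (via Brook)
Arlen: 2.9  (via Tarn)
Eskin: 2.9  (via Hale)
Ulver: 3.1  (via Hale)
Garth: 4.4  (via Eskin)
Shortest route: Tarn → Brook → Hale → Eskin → Garth = 4.4 km.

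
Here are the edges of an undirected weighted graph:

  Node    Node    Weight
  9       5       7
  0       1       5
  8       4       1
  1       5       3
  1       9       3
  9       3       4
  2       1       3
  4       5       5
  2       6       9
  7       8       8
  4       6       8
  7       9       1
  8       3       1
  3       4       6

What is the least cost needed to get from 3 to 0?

12

Settle nodes by increasing distance from 3:
3: 0
8: 1  (via 3)
4: 2  (via 8)
9: 4  (via 3)
7: 5  (via 9)
1: 7  (via 9)
5: 7  (via 4)
2: 10  (via 1)
6: 10  (via 4)
0: 12  (via 1)
Shortest route: 3 → 9 → 1 → 0 = 12.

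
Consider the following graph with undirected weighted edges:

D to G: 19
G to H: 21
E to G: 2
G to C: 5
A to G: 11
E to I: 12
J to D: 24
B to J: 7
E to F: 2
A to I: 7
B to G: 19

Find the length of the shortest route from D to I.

33

Running Dijkstra from D:
D: 0
G: 19  (via D)
E: 21  (via G)
F: 23  (via E)
C: 24  (via G)
J: 24  (via D)
A: 30  (via G)
B: 31  (via J)
I: 33  (via E)
Shortest route: D–G–E–I = 33.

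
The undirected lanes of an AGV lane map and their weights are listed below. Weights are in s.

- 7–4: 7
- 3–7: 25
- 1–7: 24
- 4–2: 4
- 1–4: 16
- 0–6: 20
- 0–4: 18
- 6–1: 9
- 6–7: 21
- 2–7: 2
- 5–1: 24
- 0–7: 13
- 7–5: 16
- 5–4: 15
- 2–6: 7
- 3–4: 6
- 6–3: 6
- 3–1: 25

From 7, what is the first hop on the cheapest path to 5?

Candidate routes:
7 - 2 - 4 - 5: 2+4+15 = 21
7 - 5: 16 = 16
7 - 2 - 6 - 3 - 4 - 5: 2+7+6+6+15 = 36
7 - 4 - 5: 7+15 = 22
Cheapest is 7 - 5 at 16 s.
So from 7 the first move is to 5.

5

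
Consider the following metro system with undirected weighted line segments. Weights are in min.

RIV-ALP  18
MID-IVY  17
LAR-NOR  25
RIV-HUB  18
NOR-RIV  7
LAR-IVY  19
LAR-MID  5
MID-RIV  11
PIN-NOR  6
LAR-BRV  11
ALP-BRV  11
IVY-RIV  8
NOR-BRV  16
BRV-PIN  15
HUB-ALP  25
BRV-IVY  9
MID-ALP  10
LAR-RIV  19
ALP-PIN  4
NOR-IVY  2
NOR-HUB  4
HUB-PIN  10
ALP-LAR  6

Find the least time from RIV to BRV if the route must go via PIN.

Shortest RIV→PIN: RIV → NOR → PIN = 13
Best PIN to BRV: PIN → BRV costing 15
Total via PIN: 13 + 15 = 28 min.

28 min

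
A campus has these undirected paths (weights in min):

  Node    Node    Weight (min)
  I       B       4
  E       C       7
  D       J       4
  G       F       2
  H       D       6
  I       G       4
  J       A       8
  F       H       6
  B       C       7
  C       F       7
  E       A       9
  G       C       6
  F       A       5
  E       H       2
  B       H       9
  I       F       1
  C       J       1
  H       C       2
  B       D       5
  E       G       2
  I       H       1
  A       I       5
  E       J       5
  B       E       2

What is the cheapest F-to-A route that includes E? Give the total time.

Best F to E: F → G → E costing 4
Shortest E→A: E → H → I → A = 8
Total via E: 4 + 8 = 12 min.

12 min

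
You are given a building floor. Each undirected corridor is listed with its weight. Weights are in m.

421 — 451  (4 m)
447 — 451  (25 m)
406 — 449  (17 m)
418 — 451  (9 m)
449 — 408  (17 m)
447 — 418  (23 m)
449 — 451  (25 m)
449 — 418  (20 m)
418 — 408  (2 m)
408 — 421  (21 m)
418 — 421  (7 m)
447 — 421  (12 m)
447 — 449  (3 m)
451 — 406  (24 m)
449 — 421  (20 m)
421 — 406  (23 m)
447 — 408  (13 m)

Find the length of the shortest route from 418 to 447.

15 m

Enumerating some paths:
418–408–447: 2+13 = 15
418–421–447: 7+12 = 19
Cheapest is 418–408–447 at 15 m.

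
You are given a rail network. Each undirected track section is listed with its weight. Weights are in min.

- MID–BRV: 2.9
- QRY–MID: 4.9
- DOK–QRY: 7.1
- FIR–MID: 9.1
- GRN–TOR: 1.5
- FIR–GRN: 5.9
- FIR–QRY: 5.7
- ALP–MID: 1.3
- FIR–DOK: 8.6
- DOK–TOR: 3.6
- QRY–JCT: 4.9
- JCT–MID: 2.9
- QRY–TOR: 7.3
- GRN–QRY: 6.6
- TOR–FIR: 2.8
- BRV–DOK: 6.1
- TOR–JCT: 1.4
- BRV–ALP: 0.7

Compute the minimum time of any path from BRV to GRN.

7.8 min

Candidate routes:
BRV → DOK → TOR → GRN: 6.1+3.6+1.5 = 11.2
BRV → MID → JCT → TOR → GRN: 2.9+2.9+1.4+1.5 = 8.7
BRV → ALP → MID → JCT → TOR → GRN: 0.7+1.3+2.9+1.4+1.5 = 7.8
Cheapest is BRV → ALP → MID → JCT → TOR → GRN at 7.8 min.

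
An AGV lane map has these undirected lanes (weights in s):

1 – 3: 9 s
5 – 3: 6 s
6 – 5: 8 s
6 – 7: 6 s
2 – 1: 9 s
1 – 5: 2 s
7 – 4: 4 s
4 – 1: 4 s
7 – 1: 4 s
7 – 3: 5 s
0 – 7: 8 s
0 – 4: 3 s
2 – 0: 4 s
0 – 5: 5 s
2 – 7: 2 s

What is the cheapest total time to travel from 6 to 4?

Shortest distances from 6:
6: 0
7: 6  (via 6)
2: 8  (via 7)
5: 8  (via 6)
1: 10  (via 7)
4: 10  (via 7)
Shortest route: 6–7–4 = 10 s.

10 s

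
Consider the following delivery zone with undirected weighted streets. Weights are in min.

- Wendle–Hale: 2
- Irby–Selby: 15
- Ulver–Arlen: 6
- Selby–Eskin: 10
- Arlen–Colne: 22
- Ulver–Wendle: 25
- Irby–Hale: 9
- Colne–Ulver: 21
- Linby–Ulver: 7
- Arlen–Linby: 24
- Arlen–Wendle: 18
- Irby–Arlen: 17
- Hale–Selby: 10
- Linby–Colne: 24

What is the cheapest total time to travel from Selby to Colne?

52 min

Running Dijkstra from Selby:
Selby: 0
Hale: 10  (via Selby)
Eskin: 10  (via Selby)
Wendle: 12  (via Hale)
Irby: 15  (via Selby)
Arlen: 30  (via Wendle)
Ulver: 36  (via Arlen)
Linby: 43  (via Ulver)
Colne: 52  (via Arlen)
Shortest route: Selby–Hale–Wendle–Arlen–Colne = 52 min.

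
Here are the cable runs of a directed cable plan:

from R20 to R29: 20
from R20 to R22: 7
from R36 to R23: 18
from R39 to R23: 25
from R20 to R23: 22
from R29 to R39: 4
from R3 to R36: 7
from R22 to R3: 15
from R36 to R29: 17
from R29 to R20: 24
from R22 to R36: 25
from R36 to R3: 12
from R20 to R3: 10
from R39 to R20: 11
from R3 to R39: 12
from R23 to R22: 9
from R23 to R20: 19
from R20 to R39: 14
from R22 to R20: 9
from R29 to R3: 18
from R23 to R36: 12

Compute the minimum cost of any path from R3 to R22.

30

Candidate routes:
R3 → R39 → R23 → R22: 12+25+9 = 46
R3 → R36 → R29 → R39 → R20 → R22: 7+17+4+11+7 = 46
R3 → R39 → R20 → R22: 12+11+7 = 30
R3 → R36 → R23 → R22: 7+18+9 = 34
Cheapest is R3 → R39 → R20 → R22 at 30.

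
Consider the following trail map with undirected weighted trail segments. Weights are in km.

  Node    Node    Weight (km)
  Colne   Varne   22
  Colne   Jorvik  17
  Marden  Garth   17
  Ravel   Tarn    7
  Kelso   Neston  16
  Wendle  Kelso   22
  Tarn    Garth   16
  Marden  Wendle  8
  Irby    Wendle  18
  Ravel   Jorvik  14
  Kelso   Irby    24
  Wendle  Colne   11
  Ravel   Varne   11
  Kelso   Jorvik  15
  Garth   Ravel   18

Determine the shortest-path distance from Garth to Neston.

Settle nodes by increasing distance from Garth:
Garth: 0
Tarn: 16  (via Garth)
Marden: 17  (via Garth)
Ravel: 18  (via Garth)
Wendle: 25  (via Marden)
Varne: 29  (via Ravel)
Jorvik: 32  (via Ravel)
Colne: 36  (via Wendle)
Irby: 43  (via Wendle)
Kelso: 47  (via Wendle)
Neston: 63  (via Kelso)
Shortest route: Garth → Marden → Wendle → Kelso → Neston = 63 km.

63 km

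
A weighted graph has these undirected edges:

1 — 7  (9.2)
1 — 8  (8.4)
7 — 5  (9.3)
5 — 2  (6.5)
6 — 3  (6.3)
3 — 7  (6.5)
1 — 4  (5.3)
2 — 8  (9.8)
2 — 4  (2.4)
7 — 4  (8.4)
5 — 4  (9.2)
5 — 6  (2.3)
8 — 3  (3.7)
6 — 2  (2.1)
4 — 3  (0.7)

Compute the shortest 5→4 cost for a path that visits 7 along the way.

16.5

Best 5 to 7: 5–7 costing 9.3
Best 7 to 4: 7–3–4 costing 7.2
Total via 7: 9.3 + 7.2 = 16.5.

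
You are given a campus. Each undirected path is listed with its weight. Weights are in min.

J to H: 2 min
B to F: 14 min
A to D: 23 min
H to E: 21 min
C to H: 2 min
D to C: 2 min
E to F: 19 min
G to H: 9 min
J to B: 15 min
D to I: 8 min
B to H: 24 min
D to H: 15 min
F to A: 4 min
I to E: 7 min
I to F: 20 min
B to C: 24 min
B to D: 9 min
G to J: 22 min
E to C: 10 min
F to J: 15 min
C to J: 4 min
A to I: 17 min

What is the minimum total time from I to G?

21 min

Enumerating some paths:
I → D → H → G: 8+15+9 = 32
I → D → C → J → H → G: 8+2+4+2+9 = 25
I → E → C → H → G: 7+10+2+9 = 28
I → D → C → H → G: 8+2+2+9 = 21
The minimum is 21 min via I → D → C → H → G.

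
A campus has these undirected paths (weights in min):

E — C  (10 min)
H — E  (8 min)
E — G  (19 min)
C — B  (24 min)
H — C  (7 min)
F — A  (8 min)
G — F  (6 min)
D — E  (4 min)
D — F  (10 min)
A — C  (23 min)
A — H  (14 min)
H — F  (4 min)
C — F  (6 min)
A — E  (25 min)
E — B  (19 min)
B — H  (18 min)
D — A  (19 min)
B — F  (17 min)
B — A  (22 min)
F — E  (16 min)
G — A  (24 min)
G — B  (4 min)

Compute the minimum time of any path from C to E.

Enumerating some paths:
C → H → E: 7+8 = 15
C → E: 10 = 10
The minimum is 10 min via C → E.

10 min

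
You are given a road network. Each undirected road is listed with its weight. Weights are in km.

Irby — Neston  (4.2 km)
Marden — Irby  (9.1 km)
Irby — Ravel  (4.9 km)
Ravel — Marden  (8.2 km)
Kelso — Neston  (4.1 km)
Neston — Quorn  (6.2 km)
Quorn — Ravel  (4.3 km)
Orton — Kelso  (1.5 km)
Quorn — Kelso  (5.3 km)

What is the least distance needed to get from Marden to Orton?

18.9 km

Enumerating some paths:
Marden–Irby–Neston–Kelso–Orton: 9.1+4.2+4.1+1.5 = 18.9
Marden–Ravel–Quorn–Kelso–Orton: 8.2+4.3+5.3+1.5 = 19.3
The minimum is 18.9 km via Marden–Irby–Neston–Kelso–Orton.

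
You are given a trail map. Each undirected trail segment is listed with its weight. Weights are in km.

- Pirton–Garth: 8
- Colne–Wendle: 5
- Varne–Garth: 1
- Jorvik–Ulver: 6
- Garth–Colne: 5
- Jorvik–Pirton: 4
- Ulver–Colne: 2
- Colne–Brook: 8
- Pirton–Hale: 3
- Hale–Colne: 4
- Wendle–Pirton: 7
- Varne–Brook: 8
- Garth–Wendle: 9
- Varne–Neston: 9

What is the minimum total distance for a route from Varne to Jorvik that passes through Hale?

Shortest Varne→Hale: Varne → Garth → Colne → Hale = 10
Best Hale to Jorvik: Hale → Pirton → Jorvik costing 7
Total via Hale: 10 + 7 = 17 km.

17 km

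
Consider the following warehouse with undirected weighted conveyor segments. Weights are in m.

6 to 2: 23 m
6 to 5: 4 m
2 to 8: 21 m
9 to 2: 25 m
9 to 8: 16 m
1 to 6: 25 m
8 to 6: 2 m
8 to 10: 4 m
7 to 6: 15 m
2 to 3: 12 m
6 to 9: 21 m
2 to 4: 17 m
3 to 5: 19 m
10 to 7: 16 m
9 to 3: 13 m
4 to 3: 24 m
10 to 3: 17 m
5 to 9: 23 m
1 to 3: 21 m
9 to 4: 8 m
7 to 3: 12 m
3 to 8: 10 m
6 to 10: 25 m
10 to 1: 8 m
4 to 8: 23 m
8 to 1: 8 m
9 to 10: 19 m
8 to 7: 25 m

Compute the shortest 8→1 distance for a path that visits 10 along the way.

Best 8 to 10: 8–10 costing 4
Best 10 to 1: 10–1 costing 8
Total via 10: 4 + 8 = 12 m.

12 m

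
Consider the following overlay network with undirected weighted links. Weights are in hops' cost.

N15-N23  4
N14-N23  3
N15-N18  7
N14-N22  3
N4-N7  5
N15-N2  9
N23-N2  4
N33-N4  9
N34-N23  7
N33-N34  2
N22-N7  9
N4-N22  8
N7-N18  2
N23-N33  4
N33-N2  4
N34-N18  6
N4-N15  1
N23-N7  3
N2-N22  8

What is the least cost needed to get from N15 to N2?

8 hops' cost

Compare a few routes:
N15 → N23 → N2: 4+4 = 8
N15 → N2: 9 = 9
N15 → N4 → N7 → N23 → N2: 1+5+3+4 = 13
N15 → N23 → N33 → N2: 4+4+4 = 12
Cheapest is N15 → N23 → N2 at 8 hops' cost.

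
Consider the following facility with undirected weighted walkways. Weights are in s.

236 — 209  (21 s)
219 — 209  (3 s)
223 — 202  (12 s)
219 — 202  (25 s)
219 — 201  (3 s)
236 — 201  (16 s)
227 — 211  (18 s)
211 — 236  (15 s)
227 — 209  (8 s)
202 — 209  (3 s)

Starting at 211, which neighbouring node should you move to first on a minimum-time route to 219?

Enumerating some paths:
211 - 236 - 201 - 219: 15+16+3 = 34
211 - 236 - 209 - 219: 15+21+3 = 39
211 - 227 - 209 - 202 - 219: 18+8+3+25 = 54
211 - 227 - 209 - 219: 18+8+3 = 29
The minimum is 29 s via 211 - 227 - 209 - 219.
So from 211 the first move is to 227.

227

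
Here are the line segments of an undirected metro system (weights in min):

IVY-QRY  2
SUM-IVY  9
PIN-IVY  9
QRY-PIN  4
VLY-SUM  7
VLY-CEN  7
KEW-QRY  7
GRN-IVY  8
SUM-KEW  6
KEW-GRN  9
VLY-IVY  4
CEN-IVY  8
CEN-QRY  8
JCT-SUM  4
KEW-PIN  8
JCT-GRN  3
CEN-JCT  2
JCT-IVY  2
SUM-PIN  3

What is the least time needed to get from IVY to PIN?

Candidate routes:
IVY - QRY - PIN: 2+4 = 6
IVY - JCT - SUM - PIN: 2+4+3 = 9
IVY - SUM - PIN: 9+3 = 12
IVY - PIN: 9 = 9
The minimum is 6 min via IVY - QRY - PIN.

6 min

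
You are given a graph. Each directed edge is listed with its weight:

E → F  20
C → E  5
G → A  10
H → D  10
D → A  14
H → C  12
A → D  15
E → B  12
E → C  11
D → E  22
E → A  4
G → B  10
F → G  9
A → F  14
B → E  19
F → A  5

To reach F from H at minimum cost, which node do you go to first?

C

Candidate routes:
H - C - E - F: 12+5+20 = 37
H - C - E - A - F: 12+5+4+14 = 35
Cheapest is H - C - E - A - F at 35.
So from H the first move is to C.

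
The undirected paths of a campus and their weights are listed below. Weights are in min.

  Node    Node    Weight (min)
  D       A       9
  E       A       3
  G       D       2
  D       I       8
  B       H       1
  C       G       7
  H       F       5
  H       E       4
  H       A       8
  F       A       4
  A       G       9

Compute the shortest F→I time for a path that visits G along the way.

23 min

Shortest F→G: F–A–G = 13
Shortest G→I: G–D–I = 10
Total via G: 13 + 10 = 23 min.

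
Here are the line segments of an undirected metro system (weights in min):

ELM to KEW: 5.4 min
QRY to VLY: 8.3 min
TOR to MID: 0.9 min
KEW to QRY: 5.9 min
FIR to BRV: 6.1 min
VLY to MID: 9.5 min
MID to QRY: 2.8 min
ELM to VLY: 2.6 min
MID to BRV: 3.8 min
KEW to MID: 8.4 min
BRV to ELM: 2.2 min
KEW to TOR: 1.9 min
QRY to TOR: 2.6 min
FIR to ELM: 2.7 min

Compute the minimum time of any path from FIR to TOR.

9.6 min

Candidate routes:
FIR–BRV–MID–TOR: 6.1+3.8+0.9 = 10.8
FIR–ELM–BRV–MID–QRY–TOR: 2.7+2.2+3.8+2.8+2.6 = 14.1
FIR–ELM–BRV–MID–TOR: 2.7+2.2+3.8+0.9 = 9.6
FIR–ELM–KEW–TOR: 2.7+5.4+1.9 = 10
Cheapest is FIR–ELM–BRV–MID–TOR at 9.6 min.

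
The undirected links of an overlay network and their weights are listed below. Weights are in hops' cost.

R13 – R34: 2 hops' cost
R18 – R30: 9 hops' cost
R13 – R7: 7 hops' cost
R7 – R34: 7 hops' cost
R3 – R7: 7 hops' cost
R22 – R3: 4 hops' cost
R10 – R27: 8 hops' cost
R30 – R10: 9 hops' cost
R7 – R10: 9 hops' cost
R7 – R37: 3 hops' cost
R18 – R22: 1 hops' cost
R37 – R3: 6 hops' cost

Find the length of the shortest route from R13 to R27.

Settle nodes by increasing distance from R13:
R13: 0
R34: 2  (via R13)
R7: 7  (via R13)
R37: 10  (via R7)
R3: 14  (via R7)
R10: 16  (via R7)
R22: 18  (via R3)
R18: 19  (via R22)
R27: 24  (via R10)
Shortest route: R13–R7–R10–R27 = 24 hops' cost.

24 hops' cost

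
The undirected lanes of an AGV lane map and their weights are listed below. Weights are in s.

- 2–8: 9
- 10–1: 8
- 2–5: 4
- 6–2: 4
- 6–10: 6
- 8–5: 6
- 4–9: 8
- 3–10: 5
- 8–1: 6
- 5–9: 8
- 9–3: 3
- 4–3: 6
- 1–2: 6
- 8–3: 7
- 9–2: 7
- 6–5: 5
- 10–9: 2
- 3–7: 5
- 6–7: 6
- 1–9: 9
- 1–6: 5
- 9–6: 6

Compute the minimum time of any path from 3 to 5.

Compare a few routes:
3 → 8 → 5: 7+6 = 13
3 → 9 → 5: 3+8 = 11
Cheapest is 3 → 9 → 5 at 11 s.

11 s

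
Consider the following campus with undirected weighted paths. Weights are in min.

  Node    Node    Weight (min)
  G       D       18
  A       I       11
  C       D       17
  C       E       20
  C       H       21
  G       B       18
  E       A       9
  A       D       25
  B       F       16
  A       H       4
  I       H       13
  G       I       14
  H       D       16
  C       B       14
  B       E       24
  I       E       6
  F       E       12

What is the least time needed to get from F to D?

Running Dijkstra from F:
F: 0
E: 12  (via F)
B: 16  (via F)
I: 18  (via E)
A: 21  (via E)
H: 25  (via A)
C: 30  (via B)
G: 32  (via I)
D: 41  (via H)
Shortest route: F–E–A–H–D = 41 min.

41 min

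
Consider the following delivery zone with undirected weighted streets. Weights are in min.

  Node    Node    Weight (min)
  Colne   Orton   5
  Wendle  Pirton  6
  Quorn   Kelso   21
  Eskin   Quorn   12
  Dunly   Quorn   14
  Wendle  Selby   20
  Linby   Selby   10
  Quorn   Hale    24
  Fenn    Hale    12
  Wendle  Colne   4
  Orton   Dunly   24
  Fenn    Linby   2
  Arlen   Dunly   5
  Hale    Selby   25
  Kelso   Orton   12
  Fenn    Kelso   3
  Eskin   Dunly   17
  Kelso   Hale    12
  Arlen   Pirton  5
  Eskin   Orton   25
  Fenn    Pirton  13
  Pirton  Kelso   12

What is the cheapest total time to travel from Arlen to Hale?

29 min

Candidate routes:
Arlen → Pirton → Fenn → Hale: 5+13+12 = 30
Arlen → Pirton → Kelso → Hale: 5+12+12 = 29
Cheapest is Arlen → Pirton → Kelso → Hale at 29 min.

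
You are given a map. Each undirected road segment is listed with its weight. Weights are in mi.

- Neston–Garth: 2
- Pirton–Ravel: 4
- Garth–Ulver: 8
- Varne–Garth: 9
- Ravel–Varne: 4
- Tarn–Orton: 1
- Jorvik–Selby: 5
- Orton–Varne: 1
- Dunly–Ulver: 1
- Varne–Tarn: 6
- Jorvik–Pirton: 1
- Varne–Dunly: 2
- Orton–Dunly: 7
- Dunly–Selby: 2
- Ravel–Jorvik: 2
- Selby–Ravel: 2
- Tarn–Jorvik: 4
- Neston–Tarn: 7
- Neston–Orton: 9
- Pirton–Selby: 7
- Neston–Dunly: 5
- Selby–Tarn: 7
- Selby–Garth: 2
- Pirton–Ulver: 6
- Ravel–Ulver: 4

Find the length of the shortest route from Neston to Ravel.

6 mi

Candidate routes:
Neston–Dunly–Ulver–Ravel: 5+1+4 = 10
Neston–Garth–Selby–Ravel: 2+2+2 = 6
Neston–Dunly–Selby–Ravel: 5+2+2 = 9
Cheapest is Neston–Garth–Selby–Ravel at 6 mi.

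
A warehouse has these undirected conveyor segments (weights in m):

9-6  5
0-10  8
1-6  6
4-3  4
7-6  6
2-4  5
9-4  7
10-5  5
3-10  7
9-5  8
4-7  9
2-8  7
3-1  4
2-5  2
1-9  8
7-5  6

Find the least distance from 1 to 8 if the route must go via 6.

Shortest 1→6: 1 → 6 = 6
Best 6 to 8: 6 → 7 → 5 → 2 → 8 costing 21
Total via 6: 6 + 21 = 27 m.

27 m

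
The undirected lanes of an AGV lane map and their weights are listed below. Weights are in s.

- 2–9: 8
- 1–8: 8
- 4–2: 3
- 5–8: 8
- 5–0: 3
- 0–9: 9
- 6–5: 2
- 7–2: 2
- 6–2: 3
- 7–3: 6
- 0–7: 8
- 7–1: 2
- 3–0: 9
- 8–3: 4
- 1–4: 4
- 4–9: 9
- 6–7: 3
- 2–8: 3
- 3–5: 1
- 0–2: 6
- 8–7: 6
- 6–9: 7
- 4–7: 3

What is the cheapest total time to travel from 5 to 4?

Compare a few routes:
5 → 6 → 2 → 4: 2+3+3 = 8
5 → 6 → 7 → 2 → 4: 2+3+2+3 = 10
The minimum is 8 s via 5 → 6 → 2 → 4.

8 s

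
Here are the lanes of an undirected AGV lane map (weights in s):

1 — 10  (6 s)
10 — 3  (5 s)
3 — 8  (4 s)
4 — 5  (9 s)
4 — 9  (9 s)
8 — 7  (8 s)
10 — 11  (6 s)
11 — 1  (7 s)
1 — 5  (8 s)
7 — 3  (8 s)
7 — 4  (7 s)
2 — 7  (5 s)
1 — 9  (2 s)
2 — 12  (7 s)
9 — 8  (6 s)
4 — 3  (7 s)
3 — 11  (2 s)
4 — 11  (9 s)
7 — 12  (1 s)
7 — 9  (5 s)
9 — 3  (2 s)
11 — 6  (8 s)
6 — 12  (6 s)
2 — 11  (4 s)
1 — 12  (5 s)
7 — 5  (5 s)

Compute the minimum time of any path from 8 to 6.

Compare a few routes:
8–3–11–6: 4+2+8 = 14
8–7–12–6: 8+1+6 = 15
Cheapest is 8–3–11–6 at 14 s.

14 s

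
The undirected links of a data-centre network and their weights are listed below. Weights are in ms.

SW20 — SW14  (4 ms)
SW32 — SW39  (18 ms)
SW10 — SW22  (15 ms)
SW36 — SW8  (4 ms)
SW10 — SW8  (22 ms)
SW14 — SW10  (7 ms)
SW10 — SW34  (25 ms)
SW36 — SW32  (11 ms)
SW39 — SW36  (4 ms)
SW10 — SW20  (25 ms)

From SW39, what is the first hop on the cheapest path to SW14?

SW36

Candidate routes:
SW39 → SW32 → SW36 → SW8 → SW10 → SW20 → SW14: 18+11+4+22+25+4 = 84
SW39 → SW36 → SW8 → SW10 → SW14: 4+4+22+7 = 37
SW39 → SW32 → SW36 → SW8 → SW10 → SW14: 18+11+4+22+7 = 62
SW39 → SW36 → SW8 → SW10 → SW20 → SW14: 4+4+22+25+4 = 59
The minimum is 37 ms via SW39 → SW36 → SW8 → SW10 → SW14.
So from SW39 the first move is to SW36.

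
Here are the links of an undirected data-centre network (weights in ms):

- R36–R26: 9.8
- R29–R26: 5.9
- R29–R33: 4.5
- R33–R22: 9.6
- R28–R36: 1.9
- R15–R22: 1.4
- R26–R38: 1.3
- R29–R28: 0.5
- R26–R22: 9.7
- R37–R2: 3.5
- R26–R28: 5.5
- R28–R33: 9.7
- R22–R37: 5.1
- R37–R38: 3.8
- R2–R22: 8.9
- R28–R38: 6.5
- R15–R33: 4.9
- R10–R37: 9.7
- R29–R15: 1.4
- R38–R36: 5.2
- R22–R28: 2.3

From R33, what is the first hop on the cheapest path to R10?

Compare a few routes:
R33 → R29 → R28 → R22 → R37 → R10: 4.5+0.5+2.3+5.1+9.7 = 22.1
R33 → R29 → R15 → R22 → R37 → R10: 4.5+1.4+1.4+5.1+9.7 = 22.1
R33 → R15 → R22 → R37 → R10: 4.9+1.4+5.1+9.7 = 21.1
R33 → R15 → R29 → R28 → R22 → R37 → R10: 4.9+1.4+0.5+2.3+5.1+9.7 = 23.9
Cheapest is R33 → R15 → R22 → R37 → R10 at 21.1 ms.
So from R33 the first move is to R15.

R15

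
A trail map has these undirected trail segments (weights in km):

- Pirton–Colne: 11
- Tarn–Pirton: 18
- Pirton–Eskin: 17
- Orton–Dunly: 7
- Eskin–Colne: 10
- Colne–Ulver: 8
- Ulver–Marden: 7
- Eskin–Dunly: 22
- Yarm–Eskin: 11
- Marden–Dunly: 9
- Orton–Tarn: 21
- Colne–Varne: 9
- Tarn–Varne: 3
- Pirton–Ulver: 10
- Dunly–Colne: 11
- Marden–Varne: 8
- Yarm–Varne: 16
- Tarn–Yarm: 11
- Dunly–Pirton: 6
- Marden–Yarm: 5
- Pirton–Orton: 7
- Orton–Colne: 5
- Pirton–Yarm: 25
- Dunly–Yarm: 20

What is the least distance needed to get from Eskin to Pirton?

17 km

Candidate routes:
Eskin - Colne - Pirton: 10+11 = 21
Eskin - Pirton: 17 = 17
The minimum is 17 km via Eskin - Pirton.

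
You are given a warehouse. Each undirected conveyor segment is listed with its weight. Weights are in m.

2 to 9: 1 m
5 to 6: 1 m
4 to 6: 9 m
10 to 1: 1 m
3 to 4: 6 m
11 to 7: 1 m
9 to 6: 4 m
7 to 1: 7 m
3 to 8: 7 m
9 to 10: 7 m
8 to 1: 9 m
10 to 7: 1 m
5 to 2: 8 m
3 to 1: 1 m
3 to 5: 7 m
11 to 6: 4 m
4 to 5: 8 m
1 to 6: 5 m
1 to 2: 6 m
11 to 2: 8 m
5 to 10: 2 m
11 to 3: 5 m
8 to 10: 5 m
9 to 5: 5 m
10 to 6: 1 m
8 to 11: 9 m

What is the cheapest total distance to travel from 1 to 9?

Compare a few routes:
1 → 2 → 9: 6+1 = 7
1 → 10 → 6 → 9: 1+1+4 = 6
Cheapest is 1 → 10 → 6 → 9 at 6 m.

6 m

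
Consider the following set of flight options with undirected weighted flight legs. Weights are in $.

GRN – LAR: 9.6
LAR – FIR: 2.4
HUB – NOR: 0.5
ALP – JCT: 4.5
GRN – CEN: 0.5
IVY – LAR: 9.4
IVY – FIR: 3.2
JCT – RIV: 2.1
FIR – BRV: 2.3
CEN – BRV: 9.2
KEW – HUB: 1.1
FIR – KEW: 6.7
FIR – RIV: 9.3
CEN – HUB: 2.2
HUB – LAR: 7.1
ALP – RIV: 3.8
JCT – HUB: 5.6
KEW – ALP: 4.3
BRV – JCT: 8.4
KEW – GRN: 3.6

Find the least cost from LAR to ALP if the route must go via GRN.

Best LAR to GRN: LAR → GRN costing 9.6
Shortest GRN→ALP: GRN → KEW → ALP = 7.9
Total via GRN: 9.6 + 7.9 = $17.5.

$17.5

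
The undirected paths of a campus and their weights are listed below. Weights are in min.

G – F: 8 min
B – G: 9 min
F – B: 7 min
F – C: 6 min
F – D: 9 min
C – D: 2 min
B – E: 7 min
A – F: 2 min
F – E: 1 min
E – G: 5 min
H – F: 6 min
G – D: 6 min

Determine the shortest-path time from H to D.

14 min

Shortest distances from H:
H: 0
F: 6  (via H)
E: 7  (via F)
A: 8  (via F)
C: 12  (via F)
G: 12  (via E)
B: 13  (via F)
D: 14  (via C)
Shortest route: H → F → C → D = 14 min.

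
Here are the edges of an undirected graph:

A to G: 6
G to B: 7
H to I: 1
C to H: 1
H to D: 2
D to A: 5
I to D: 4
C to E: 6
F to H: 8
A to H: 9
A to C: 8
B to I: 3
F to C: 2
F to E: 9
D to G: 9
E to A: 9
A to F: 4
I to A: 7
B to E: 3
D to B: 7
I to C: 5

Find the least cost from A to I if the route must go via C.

Shortest A→C: A–F–C = 6
Shortest C→I: C–H–I = 2
Total via C: 6 + 2 = 8.

8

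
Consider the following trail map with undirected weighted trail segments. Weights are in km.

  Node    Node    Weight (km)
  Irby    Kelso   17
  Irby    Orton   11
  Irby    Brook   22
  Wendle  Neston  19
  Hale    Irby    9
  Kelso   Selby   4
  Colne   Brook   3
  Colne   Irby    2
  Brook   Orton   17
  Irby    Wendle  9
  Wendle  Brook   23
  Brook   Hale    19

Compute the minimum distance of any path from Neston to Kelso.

Shortest distances from Neston:
Neston: 0
Wendle: 19  (via Neston)
Irby: 28  (via Wendle)
Colne: 30  (via Irby)
Brook: 33  (via Colne)
Hale: 37  (via Irby)
Orton: 39  (via Irby)
Kelso: 45  (via Irby)
Shortest route: Neston → Wendle → Irby → Kelso = 45 km.

45 km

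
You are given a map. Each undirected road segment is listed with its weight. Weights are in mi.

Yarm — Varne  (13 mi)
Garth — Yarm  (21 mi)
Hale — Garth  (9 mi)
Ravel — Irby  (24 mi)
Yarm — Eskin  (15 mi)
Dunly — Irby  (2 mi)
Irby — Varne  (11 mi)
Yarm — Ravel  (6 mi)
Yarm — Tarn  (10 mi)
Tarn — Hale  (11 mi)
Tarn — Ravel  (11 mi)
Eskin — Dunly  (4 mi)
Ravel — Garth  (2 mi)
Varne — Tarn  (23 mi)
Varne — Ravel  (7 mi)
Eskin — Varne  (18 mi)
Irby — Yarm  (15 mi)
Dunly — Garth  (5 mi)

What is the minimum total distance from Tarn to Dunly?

Enumerating some paths:
Tarn → Ravel → Garth → Dunly: 11+2+5 = 18
Tarn → Hale → Garth → Dunly: 11+9+5 = 25
Tarn → Yarm → Ravel → Garth → Dunly: 10+6+2+5 = 23
Tarn → Yarm → Irby → Dunly: 10+15+2 = 27
Cheapest is Tarn → Ravel → Garth → Dunly at 18 mi.

18 mi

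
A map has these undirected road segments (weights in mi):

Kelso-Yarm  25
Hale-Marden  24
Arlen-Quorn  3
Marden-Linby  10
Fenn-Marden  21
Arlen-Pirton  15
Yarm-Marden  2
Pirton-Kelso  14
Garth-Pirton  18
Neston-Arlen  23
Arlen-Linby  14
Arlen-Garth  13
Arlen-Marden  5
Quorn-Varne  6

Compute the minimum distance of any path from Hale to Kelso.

Candidate routes:
Hale → Marden → Linby → Arlen → Pirton → Kelso: 24+10+14+15+14 = 77
Hale → Marden → Arlen → Pirton → Kelso: 24+5+15+14 = 58
Hale → Marden → Arlen → Garth → Pirton → Kelso: 24+5+13+18+14 = 74
Hale → Marden → Yarm → Kelso: 24+2+25 = 51
The minimum is 51 mi via Hale → Marden → Yarm → Kelso.

51 mi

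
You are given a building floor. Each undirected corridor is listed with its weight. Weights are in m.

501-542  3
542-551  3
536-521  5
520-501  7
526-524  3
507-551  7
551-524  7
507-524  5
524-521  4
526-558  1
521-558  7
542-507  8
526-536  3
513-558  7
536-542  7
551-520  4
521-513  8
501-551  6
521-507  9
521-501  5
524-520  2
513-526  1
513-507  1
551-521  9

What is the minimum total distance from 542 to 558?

Enumerating some paths:
542 → 551 → 520 → 524 → 526 → 558: 3+4+2+3+1 = 13
542 → 536 → 526 → 558: 7+3+1 = 11
542 → 551 → 507 → 513 → 526 → 558: 3+7+1+1+1 = 13
The minimum is 11 m via 542 → 536 → 526 → 558.

11 m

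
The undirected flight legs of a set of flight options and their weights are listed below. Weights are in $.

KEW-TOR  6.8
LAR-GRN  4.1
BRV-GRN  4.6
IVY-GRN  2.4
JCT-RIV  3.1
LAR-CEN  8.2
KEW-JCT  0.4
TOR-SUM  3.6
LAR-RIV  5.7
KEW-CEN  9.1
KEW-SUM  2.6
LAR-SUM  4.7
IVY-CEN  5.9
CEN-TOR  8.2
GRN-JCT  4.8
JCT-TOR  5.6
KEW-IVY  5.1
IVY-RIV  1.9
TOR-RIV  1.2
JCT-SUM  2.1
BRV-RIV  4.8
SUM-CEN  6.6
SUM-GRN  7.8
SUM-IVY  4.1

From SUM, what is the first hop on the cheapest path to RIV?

Enumerating some paths:
SUM → TOR → RIV: 3.6+1.2 = 4.8
SUM → KEW → JCT → RIV: 2.6+0.4+3.1 = 6.1
SUM → JCT → RIV: 2.1+3.1 = 5.2
SUM → IVY → RIV: 4.1+1.9 = 6
The minimum is $4.8 via SUM → TOR → RIV.
So from SUM the first move is to TOR.

TOR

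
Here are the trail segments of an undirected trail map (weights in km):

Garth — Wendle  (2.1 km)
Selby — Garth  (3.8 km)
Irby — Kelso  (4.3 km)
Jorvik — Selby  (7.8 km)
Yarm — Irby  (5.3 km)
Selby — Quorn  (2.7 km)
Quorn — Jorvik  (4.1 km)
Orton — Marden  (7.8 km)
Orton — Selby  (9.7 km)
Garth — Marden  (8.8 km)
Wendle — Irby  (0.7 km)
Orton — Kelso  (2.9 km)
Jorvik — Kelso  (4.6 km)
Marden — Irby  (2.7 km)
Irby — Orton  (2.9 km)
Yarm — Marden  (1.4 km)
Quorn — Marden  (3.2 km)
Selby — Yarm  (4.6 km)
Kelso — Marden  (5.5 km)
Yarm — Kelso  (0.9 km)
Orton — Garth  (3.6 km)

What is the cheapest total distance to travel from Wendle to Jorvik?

Settle nodes by increasing distance from Wendle:
Wendle: 0
Irby: 0.7  (via Wendle)
Garth: 2.1  (via Wendle)
Marden: 3.4  (via Irby)
Orton: 3.6  (via Irby)
Yarm: 4.8  (via Marden)
Kelso: 5  (via Irby)
Selby: 5.9  (via Garth)
Quorn: 6.6  (via Marden)
Jorvik: 9.6  (via Kelso)
Shortest route: Wendle → Irby → Kelso → Jorvik = 9.6 km.

9.6 km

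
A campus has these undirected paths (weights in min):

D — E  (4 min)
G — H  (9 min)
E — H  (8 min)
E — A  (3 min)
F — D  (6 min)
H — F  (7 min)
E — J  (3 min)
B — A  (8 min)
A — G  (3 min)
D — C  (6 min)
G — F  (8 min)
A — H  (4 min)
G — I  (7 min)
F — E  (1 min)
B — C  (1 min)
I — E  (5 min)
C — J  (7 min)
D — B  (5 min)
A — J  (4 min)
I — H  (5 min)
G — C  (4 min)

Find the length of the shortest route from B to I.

12 min

Settle nodes by increasing distance from B:
B: 0
C: 1  (via B)
D: 5  (via B)
G: 5  (via C)
A: 8  (via B)
J: 8  (via C)
E: 9  (via D)
F: 10  (via E)
H: 12  (via A)
I: 12  (via G)
Shortest route: B–C–G–I = 12 min.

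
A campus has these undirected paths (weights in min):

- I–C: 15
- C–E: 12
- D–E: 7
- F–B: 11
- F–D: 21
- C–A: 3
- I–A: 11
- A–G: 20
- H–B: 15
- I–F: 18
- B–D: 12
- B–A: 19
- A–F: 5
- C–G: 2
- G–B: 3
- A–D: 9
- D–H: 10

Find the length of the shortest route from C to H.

Enumerating some paths:
C → A → D → H: 3+9+10 = 22
C → G → B → D → H: 2+3+12+10 = 27
C → G → B → H: 2+3+15 = 20
Cheapest is C → G → B → H at 20 min.

20 min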